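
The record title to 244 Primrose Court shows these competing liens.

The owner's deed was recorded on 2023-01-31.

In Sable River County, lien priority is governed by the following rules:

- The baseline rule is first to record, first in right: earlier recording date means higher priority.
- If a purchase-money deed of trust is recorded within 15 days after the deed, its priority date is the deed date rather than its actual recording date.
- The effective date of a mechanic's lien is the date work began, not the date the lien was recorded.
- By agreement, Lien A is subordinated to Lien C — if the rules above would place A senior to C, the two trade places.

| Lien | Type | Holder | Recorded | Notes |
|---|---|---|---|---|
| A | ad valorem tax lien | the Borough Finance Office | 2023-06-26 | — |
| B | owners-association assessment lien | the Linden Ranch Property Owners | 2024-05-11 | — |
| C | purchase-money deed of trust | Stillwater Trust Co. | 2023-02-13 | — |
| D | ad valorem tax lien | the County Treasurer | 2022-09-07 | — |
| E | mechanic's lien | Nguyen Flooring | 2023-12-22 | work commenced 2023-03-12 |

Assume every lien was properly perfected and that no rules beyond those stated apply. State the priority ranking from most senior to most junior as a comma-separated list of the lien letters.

D, C, E, A, B

Effective dates: C was recorded within the 15-day window, so its effective date is the deed date 2023-01-31; E relates back to 2023-03-12 (work commenced).
By effective date: D (2022-09-07), C (2023-01-31), E (2023-03-12), A (2023-06-26), B (2024-05-11).
Since A is not senior to C, the subordination leaves the order unchanged.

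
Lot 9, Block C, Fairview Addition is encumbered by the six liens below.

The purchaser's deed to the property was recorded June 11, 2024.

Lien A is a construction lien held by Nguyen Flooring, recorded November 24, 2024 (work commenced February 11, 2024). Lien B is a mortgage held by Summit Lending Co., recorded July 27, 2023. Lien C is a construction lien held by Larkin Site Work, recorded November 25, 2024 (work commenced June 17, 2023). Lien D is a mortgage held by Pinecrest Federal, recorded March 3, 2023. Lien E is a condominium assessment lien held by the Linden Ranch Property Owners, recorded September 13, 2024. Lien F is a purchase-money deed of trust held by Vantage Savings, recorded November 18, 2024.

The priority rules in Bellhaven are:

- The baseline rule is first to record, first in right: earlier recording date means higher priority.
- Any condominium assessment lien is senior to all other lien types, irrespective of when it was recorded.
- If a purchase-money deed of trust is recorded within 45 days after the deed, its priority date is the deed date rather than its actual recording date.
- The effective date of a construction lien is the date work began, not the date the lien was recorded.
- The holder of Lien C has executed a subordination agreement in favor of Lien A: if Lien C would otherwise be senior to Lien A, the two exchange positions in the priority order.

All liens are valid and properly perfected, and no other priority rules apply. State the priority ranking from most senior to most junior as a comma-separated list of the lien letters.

Effective dates after the stated exceptions: A is treated as recorded February 11, 2024, the work-commencement date; C's effective date is June 17, 2023, when work began; F was recorded 160 days after the deed, outside the 45-day window, so it keeps its recording date.
E, as a condominium assessment lien, has superpriority and ranks first.
Among the remaining liens, by effective date: D (March 3, 2023), C (June 17, 2023), B (July 27, 2023), A (February 11, 2024), F (November 18, 2024).
C is senior to A before the subordination, so the two trade places.

E, D, A, B, C, F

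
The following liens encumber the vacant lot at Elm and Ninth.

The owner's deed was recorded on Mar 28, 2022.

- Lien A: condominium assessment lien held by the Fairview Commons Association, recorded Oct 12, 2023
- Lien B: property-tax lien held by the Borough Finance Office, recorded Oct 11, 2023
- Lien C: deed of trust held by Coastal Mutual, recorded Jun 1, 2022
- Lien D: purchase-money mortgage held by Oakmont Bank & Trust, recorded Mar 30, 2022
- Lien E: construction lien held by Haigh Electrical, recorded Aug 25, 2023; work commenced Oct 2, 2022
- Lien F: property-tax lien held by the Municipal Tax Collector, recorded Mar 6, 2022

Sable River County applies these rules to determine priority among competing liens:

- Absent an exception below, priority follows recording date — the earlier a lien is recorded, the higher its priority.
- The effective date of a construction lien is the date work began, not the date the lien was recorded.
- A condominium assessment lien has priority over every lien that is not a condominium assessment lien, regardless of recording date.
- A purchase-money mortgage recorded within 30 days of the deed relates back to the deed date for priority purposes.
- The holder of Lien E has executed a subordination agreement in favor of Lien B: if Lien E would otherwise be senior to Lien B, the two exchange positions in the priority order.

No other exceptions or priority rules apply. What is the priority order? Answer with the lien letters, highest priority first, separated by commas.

A, F, D, C, B, E

Effective dates: D was recorded within the 30-day window, so its effective date is the deed date Mar 28, 2022; E is treated as recorded Oct 2, 2022, the work-commencement date.
A is a condominium assessment lien and takes priority over every other lien.
Among the remaining liens, by effective date: F (Mar 6, 2022), D (Mar 28, 2022), C (Jun 1, 2022), E (Oct 2, 2022), B (Oct 11, 2023).
Because E would otherwise rank above B, the subordination swaps them.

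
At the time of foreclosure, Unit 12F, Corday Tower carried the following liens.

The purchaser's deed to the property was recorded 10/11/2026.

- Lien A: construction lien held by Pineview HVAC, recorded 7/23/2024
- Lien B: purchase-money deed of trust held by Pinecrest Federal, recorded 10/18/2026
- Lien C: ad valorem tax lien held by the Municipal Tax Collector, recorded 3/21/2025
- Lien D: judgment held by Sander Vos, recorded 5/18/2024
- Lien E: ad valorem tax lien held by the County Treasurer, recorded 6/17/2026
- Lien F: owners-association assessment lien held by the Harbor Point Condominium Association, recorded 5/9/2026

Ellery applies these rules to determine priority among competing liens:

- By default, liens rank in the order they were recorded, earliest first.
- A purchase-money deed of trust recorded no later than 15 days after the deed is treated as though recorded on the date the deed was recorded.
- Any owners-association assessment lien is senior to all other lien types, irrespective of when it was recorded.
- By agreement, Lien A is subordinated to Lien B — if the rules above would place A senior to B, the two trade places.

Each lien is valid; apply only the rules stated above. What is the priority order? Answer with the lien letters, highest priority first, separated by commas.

Effective dates after the stated exceptions: B's effective date is the deed date, 10/11/2026.
F is an owners-association assessment lien and takes priority over every other lien.
The other liens, earliest effective date first: D (5/18/2024), A (7/23/2024), C (3/21/2025), E (6/17/2026), B (10/11/2026).
The subordination applies — A was senior to B — so A and B swap.

F, D, B, C, E, A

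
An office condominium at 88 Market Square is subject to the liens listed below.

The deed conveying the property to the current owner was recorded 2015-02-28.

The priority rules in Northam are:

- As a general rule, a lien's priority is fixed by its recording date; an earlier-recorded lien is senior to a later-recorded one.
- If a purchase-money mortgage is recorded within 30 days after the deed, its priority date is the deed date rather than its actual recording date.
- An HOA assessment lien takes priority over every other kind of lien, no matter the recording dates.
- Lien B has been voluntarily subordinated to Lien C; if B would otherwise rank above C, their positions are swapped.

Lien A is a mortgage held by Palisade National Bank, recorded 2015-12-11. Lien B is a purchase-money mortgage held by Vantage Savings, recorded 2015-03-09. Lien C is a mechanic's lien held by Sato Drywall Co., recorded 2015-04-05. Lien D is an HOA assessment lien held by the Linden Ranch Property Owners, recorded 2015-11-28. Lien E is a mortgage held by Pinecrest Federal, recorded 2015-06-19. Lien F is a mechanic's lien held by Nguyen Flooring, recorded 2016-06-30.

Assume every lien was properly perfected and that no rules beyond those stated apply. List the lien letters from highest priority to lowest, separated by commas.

D, C, B, E, A, F

First, effective dates: B was recorded within the 30-day window, so its effective date is the deed date 2015-02-28.
D is an HOA assessment lien and takes priority over every other lien.
Among the remaining liens, by effective date: B (2015-02-28), C (2015-04-05), E (2015-06-19), A (2015-12-11), F (2016-06-30).
Because B would otherwise rank above C, the subordination swaps them.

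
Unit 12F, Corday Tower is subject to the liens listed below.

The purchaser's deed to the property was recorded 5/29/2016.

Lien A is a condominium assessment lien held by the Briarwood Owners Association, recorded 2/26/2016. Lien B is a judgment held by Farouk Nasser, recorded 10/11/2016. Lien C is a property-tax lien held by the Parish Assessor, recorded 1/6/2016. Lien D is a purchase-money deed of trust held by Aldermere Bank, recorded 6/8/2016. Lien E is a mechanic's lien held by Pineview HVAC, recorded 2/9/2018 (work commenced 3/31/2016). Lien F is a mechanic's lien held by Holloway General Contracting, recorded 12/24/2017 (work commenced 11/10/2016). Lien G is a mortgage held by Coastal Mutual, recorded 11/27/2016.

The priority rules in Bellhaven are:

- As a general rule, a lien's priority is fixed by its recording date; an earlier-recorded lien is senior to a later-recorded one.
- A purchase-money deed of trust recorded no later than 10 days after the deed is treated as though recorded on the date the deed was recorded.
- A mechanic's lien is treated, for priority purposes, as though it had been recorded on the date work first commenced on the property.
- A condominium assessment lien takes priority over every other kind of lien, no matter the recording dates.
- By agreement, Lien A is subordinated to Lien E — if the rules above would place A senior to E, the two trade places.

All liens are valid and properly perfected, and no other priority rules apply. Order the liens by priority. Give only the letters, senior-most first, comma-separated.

First, effective dates: D was recorded within the 10-day window, so its effective date is the deed date 5/29/2016; E relates back to 3/31/2016 (work commenced); F's effective date is 11/10/2016, when work began.
A, as a condominium assessment lien, has superpriority and ranks first.
Among the remaining liens, by effective date: C (1/6/2016), E (3/31/2016), D (5/29/2016), B (10/11/2016), F (11/10/2016), G (11/27/2016).
A would otherwise be senior to E, so under the subordination agreement A and E exchange positions.

E, C, A, D, B, F, G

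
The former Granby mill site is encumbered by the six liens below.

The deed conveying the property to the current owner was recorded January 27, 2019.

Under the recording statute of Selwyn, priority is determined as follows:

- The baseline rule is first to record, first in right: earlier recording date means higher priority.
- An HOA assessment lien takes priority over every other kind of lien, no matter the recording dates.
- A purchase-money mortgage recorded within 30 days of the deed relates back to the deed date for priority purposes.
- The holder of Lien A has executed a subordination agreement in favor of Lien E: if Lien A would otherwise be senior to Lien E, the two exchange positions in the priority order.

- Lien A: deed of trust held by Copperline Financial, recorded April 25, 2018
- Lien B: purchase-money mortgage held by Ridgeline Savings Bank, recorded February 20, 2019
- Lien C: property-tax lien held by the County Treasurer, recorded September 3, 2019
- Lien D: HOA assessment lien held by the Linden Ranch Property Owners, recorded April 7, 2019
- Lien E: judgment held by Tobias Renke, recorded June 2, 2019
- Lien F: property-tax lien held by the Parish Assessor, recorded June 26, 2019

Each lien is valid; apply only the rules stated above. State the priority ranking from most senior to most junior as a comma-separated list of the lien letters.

D, E, B, A, F, C

Effective dates: B relates back to the deed date January 27, 2019.
As an HOA assessment lien, D is senior to every other lien.
Among the remaining liens, by effective date: A (April 25, 2018), B (January 27, 2019), E (June 2, 2019), F (June 26, 2019), C (September 3, 2019).
Because A would otherwise rank above E, the subordination swaps them.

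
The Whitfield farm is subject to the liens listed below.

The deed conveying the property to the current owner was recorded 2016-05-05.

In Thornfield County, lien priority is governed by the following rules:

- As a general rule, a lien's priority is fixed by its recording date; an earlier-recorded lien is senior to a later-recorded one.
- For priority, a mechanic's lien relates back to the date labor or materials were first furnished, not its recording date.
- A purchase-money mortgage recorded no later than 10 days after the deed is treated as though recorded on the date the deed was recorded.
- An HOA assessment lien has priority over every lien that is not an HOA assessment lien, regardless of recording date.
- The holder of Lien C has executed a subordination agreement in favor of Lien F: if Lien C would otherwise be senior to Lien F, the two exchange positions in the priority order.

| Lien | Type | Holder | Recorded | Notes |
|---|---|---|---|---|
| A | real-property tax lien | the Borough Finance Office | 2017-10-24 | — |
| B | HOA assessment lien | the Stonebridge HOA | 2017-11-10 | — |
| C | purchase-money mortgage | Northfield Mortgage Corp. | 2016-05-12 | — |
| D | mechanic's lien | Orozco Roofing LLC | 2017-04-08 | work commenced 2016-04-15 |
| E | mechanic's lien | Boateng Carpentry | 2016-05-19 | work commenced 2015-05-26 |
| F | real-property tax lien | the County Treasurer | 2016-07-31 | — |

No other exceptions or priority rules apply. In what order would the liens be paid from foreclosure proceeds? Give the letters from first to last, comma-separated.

Adjusting effective dates: C relates back to the deed date 2016-05-05; D's effective date is 2016-04-15, when work began; E's effective date is 2015-05-26, when work began.
B is an HOA assessment lien and takes priority over every other lien.
Among the remaining liens, by effective date: E (2015-05-26), D (2016-04-15), C (2016-05-05), F (2016-07-31), A (2017-10-24).
The subordination applies — C was senior to F — so C and F swap.

B, E, D, F, C, A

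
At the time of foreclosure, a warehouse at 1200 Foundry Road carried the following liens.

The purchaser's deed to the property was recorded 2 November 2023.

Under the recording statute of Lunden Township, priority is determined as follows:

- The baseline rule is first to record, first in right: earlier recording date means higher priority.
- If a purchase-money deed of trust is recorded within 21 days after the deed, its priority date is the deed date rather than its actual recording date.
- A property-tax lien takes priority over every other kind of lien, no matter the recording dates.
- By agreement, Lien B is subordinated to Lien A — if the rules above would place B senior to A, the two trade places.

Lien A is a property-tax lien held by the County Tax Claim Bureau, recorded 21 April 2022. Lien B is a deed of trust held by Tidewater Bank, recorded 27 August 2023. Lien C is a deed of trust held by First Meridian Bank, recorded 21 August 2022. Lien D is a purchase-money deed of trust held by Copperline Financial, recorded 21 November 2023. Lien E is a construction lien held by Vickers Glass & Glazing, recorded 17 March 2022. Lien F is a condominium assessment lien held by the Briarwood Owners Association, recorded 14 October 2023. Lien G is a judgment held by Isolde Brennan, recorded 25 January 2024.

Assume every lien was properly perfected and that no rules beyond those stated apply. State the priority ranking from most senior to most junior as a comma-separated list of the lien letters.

A, E, C, B, F, D, G

First, effective dates: D's effective date is the deed date, 2 November 2023.
A is a property-tax lien and takes priority over every other lien.
Ordering the rest by effective date: E (17 March 2022), C (21 August 2022), B (27 August 2023), F (14 October 2023), D (2 November 2023), G (25 January 2024).
B is already junior to A, so the subordination agreement changes nothing.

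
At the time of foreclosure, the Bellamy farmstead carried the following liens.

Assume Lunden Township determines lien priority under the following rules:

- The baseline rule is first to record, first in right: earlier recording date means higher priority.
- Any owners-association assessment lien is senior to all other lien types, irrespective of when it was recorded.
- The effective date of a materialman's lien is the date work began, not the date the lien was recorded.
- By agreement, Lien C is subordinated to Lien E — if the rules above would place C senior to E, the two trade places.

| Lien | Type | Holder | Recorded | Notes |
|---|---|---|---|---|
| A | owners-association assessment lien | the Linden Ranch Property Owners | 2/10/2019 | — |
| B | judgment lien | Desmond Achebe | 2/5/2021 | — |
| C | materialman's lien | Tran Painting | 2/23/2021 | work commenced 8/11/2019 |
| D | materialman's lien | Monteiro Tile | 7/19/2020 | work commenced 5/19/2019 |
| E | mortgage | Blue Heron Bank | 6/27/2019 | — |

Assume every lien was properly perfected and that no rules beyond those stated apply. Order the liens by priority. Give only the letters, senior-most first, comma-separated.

A, D, E, C, B

Effective dates after the stated exceptions: C is treated as recorded 8/11/2019, the work-commencement date; D relates back to 5/19/2019 (work commenced).
A is an owners-association assessment lien and takes priority over every other lien.
Ordering the rest by effective date: D (5/19/2019), E (6/27/2019), C (8/11/2019), B (2/5/2021).
C is already junior to E, so the subordination agreement changes nothing.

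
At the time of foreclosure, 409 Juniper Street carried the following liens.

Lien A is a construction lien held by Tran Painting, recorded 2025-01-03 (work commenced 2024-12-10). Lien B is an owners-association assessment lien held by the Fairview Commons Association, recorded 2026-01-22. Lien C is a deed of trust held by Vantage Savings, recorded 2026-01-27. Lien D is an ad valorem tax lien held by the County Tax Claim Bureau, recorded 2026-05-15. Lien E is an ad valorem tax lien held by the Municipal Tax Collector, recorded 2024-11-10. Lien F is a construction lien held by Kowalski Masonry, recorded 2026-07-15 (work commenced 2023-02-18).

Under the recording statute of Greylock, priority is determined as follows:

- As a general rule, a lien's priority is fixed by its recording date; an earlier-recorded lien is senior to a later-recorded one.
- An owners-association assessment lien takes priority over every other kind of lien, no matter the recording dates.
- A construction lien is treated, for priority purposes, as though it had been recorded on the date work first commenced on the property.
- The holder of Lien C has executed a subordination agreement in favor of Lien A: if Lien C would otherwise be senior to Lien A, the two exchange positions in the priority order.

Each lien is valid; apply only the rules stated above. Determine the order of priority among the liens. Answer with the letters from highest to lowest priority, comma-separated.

B, F, E, A, C, D

Effective dates after the stated exceptions: A's effective date is 2024-12-10, when work began; F relates back to 2023-02-18 (work commenced).
B is an owners-association assessment lien and takes priority over every other lien.
Ordering the rest by effective date: F (2023-02-18), E (2024-11-10), A (2024-12-10), C (2026-01-27), D (2026-05-15).
C already ranks below A; the subordination has no effect.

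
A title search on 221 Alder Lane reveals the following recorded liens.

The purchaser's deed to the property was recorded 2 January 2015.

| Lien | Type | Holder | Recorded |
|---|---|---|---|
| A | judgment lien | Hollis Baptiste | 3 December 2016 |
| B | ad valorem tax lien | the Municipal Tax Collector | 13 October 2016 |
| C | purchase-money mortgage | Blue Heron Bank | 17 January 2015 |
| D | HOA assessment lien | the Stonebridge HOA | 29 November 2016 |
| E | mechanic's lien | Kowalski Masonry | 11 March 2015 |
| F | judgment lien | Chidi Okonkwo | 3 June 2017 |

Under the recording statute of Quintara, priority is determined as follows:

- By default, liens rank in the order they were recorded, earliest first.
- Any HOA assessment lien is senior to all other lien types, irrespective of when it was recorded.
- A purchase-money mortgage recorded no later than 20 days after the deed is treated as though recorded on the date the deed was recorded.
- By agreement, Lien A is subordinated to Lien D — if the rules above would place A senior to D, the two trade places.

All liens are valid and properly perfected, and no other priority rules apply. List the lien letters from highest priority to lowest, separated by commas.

D, C, E, B, A, F

Adjusting effective dates: C's effective date is the deed date, 2 January 2015.
D is an HOA assessment lien and takes priority over every other lien.
The other liens, earliest effective date first: C (2 January 2015), E (11 March 2015), B (13 October 2016), A (3 December 2016), F (3 June 2017).
A is already junior to D, so the subordination agreement changes nothing.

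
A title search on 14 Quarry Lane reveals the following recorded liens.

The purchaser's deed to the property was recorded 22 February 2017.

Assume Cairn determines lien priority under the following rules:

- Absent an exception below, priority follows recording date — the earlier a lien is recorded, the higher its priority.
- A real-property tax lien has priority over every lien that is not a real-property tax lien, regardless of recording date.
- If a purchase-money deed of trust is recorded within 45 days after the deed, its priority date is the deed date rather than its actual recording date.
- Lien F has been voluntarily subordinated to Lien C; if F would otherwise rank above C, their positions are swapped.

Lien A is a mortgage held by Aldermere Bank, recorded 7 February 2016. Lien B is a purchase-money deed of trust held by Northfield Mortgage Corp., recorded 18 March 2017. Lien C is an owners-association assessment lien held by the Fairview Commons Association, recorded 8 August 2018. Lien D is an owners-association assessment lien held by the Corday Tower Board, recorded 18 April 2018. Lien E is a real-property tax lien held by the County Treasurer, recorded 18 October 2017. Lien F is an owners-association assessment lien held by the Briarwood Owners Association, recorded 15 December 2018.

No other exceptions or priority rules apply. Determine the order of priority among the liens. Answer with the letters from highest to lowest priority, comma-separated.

Effective dates after the stated exceptions: B was recorded within the 45-day window, so its effective date is the deed date 22 February 2017.
As a real-property tax lien, E is senior to every other lien.
Among the remaining liens, by effective date: A (7 February 2016), B (22 February 2017), D (18 April 2018), C (8 August 2018), F (15 December 2018).
Since F is not senior to C, the subordination leaves the order unchanged.

E, A, B, D, C, F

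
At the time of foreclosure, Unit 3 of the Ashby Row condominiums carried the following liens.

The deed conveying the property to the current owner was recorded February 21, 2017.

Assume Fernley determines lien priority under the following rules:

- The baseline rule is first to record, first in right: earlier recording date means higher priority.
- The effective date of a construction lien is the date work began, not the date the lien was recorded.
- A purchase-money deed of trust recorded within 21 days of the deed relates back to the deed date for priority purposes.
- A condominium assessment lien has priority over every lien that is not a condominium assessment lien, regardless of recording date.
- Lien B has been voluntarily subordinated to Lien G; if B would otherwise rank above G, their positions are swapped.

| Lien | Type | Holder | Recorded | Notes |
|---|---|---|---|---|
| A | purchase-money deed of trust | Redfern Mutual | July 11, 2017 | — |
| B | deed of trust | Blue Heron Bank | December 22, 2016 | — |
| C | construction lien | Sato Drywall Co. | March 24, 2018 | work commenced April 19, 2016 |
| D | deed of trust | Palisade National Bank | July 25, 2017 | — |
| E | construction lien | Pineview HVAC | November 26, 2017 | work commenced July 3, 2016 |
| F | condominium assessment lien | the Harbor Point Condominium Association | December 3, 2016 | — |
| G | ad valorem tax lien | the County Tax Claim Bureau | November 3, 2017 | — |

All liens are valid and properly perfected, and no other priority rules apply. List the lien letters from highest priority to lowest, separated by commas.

Adjusting effective dates: A was recorded 140 days after the deed, outside the 21-day window, so it keeps its recording date; C is treated as recorded April 19, 2016, the work-commencement date; E's effective date is July 3, 2016, when work began.
As a condominium assessment lien, F is senior to every other lien.
Remaining liens by effective date: C (April 19, 2016), E (July 3, 2016), B (December 22, 2016), A (July 11, 2017), D (July 25, 2017), G (November 3, 2017).
The subordination applies — B was senior to G — so B and G swap.

F, C, E, G, A, D, B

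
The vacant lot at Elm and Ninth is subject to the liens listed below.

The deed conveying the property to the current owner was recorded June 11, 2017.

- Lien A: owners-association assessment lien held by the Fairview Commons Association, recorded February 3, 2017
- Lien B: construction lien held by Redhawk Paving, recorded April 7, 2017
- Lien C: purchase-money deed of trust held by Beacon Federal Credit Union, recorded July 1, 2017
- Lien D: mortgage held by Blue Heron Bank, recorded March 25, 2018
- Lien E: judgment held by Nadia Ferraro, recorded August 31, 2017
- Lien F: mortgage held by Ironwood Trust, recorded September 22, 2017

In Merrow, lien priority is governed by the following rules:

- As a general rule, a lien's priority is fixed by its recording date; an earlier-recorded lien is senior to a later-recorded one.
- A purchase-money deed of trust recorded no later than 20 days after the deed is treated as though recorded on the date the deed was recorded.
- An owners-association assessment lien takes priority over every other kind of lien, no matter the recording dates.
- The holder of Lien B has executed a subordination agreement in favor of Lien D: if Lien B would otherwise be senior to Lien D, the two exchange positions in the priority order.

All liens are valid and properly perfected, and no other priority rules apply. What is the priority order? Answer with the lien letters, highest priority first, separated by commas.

A, D, C, E, F, B

Effective dates after the stated exceptions: C's effective date is the deed date, June 11, 2017.
A is an owners-association assessment lien and takes priority over every other lien.
Among the remaining liens, by effective date: B (April 7, 2017), C (June 11, 2017), E (August 31, 2017), F (September 22, 2017), D (March 25, 2018).
B is senior to D before the subordination, so the two trade places.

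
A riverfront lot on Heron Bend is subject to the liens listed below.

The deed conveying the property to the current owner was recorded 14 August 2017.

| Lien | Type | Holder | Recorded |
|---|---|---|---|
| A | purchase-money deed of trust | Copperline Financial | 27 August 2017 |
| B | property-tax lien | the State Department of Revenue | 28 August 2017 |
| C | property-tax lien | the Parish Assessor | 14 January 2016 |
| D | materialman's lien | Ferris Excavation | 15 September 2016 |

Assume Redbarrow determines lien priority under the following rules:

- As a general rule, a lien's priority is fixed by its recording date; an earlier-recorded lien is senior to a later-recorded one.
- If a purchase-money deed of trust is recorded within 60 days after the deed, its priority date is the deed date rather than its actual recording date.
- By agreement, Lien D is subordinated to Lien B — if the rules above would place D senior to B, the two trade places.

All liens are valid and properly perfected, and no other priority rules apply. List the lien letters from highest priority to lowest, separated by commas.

First, effective dates: A relates back to the deed date 14 August 2017.
Ordering by effective date: C (14 January 2016), D (15 September 2016), A (14 August 2017), B (28 August 2017).
D is senior to B before the subordination, so the two trade places.

C, B, A, D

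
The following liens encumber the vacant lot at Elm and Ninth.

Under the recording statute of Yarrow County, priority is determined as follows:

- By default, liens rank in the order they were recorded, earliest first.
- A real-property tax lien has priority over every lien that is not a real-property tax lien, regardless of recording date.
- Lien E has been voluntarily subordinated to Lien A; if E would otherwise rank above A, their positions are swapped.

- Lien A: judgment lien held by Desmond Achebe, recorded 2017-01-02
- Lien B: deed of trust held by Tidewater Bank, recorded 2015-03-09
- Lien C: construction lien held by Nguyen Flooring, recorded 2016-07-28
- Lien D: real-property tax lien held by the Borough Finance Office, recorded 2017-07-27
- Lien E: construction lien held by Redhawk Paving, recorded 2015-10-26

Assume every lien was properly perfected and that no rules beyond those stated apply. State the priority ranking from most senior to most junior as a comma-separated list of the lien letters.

D is a real-property tax lien and takes priority over every other lien.
Remaining liens by effective date: B (2015-03-09), E (2015-10-26), C (2016-07-28), A (2017-01-02).
E is senior to A before the subordination, so the two trade places.

D, B, A, C, E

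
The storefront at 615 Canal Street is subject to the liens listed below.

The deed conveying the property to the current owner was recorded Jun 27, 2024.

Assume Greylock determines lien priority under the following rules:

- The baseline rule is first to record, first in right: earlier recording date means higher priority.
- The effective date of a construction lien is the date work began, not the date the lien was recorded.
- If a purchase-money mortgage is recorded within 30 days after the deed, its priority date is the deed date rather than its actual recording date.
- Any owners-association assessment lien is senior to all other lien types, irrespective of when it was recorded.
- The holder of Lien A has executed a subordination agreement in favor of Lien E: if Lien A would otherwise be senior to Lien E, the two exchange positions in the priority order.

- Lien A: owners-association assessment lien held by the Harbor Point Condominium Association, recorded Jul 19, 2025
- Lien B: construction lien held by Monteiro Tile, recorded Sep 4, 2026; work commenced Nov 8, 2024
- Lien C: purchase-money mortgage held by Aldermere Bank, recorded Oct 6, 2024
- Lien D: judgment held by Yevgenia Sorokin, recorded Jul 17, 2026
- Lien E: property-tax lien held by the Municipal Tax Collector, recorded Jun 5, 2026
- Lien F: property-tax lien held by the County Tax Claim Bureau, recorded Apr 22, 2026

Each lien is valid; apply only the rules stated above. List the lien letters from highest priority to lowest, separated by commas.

E, C, B, F, A, D

First, effective dates: B is treated as recorded Nov 8, 2024, the work-commencement date; C missed the 30-day window (101 days after the deed), so its recording date stands.
A, as an owners-association assessment lien, has superpriority and ranks first.
Ordering the rest by effective date: C (Oct 6, 2024), B (Nov 8, 2024), F (Apr 22, 2026), E (Jun 5, 2026), D (Jul 17, 2026).
Because A would otherwise rank above E, the subordination swaps them.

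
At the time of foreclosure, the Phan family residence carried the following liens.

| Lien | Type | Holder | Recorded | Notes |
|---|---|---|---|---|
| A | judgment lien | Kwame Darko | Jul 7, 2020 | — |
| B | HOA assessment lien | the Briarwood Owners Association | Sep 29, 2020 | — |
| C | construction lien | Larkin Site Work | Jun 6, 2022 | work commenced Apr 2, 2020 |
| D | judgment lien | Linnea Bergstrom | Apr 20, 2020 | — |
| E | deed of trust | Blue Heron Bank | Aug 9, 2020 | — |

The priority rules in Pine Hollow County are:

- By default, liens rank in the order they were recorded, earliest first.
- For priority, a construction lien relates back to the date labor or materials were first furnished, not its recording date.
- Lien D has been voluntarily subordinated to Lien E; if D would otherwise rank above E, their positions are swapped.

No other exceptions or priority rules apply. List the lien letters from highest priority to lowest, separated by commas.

Effective dates: C's effective date is Apr 2, 2020, when work began.
Sorted by effective date: C (Apr 2, 2020), D (Apr 20, 2020), A (Jul 7, 2020), E (Aug 9, 2020), B (Sep 29, 2020).
D is senior to E before the subordination, so the two trade places.

C, E, A, D, B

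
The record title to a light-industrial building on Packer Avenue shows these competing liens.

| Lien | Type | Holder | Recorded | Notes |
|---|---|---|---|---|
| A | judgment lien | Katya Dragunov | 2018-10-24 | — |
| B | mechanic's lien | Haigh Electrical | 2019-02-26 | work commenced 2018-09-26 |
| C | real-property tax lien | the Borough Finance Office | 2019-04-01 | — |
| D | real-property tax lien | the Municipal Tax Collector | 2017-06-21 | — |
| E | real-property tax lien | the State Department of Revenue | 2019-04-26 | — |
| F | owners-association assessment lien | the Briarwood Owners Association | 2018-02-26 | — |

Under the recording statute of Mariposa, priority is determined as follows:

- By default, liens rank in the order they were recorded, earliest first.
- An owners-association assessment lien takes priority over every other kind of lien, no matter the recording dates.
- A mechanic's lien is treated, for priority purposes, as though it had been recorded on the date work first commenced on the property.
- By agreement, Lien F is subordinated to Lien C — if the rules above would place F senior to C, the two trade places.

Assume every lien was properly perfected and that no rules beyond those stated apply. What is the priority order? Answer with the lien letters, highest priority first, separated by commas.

C, D, B, A, F, E

Effective dates: B's effective date is 2018-09-26, when work began.
As an owners-association assessment lien, F is senior to every other lien.
Ordering the rest by effective date: D (2017-06-21), B (2018-09-26), A (2018-10-24), C (2019-04-01), E (2019-04-26).
F is senior to C before the subordination, so the two trade places.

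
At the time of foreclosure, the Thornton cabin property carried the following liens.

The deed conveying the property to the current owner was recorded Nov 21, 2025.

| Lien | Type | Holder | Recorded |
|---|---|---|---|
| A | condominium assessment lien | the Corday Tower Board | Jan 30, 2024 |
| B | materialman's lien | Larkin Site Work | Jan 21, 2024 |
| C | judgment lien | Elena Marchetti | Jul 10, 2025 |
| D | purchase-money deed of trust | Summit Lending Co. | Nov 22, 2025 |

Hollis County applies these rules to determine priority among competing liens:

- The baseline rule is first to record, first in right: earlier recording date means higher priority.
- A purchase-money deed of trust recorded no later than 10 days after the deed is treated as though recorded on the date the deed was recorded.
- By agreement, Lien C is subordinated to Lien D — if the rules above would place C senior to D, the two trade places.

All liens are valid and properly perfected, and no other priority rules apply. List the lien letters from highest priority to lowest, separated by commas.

B, A, D, C

Effective dates after the stated exceptions: D relates back to the deed date Nov 21, 2025.
Ordering by effective date: B (Jan 21, 2024), A (Jan 30, 2024), C (Jul 10, 2025), D (Nov 21, 2025).
Because C would otherwise rank above D, the subordination swaps them.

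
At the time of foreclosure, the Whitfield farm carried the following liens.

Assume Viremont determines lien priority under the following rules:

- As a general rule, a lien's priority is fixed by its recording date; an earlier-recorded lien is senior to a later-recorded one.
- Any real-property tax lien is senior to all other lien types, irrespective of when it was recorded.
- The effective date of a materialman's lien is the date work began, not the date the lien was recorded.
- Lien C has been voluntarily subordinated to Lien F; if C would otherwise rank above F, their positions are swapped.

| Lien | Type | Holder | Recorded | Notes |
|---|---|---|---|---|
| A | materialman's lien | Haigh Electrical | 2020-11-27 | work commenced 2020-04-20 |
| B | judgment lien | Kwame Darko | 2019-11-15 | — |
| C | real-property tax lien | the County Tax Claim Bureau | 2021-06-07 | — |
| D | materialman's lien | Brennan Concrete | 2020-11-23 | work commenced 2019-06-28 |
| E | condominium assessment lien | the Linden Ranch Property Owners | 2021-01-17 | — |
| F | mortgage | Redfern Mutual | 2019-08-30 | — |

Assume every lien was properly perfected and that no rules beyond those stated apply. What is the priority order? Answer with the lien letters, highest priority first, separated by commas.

F, D, C, B, A, E

Adjusting effective dates: A's effective date is 2020-04-20, when work began; D is treated as recorded 2019-06-28, the work-commencement date.
C is a real-property tax lien, so it outranks all other liens regardless of date.
The other liens, earliest effective date first: D (2019-06-28), F (2019-08-30), B (2019-11-15), A (2020-04-20), E (2021-01-17).
The subordination applies — C was senior to F — so C and F swap.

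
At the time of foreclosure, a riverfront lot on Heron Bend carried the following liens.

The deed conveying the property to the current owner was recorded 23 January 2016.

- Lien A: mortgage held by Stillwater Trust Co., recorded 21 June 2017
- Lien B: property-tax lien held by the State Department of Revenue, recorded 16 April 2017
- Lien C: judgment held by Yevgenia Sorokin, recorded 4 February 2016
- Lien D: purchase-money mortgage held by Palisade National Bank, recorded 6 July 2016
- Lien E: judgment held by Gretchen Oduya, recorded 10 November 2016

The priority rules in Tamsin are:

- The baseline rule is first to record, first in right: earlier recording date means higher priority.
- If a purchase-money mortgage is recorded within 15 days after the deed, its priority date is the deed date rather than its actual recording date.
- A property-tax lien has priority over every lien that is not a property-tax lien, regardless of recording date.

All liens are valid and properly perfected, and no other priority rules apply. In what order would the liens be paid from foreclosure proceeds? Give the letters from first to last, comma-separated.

B, C, D, E, A

Effective dates: D missed the 15-day window (165 days after the deed), so its recording date stands.
B is a property-tax lien and takes priority over every other lien.
Ordering the rest by effective date: C (4 February 2016), D (6 July 2016), E (10 November 2016), A (21 June 2017).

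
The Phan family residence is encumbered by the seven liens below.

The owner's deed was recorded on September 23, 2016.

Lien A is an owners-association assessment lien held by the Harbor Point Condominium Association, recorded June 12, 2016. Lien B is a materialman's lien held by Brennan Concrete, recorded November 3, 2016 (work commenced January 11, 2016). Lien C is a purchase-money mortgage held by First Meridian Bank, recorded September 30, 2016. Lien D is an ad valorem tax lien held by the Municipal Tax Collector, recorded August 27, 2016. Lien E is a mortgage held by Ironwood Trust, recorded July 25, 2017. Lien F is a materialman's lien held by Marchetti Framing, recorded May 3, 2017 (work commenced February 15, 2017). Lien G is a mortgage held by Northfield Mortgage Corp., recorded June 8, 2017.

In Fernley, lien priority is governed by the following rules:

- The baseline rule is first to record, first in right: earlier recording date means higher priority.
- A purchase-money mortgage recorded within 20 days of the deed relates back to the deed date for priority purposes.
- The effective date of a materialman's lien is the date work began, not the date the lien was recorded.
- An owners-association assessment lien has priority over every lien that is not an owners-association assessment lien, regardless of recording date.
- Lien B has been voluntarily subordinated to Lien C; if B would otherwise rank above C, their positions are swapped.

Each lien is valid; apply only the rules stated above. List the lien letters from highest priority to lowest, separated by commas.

A, C, D, B, F, G, E

First, effective dates: B's effective date is January 11, 2016, when work began; C was recorded within the 20-day window, so its effective date is the deed date September 23, 2016; F is treated as recorded February 15, 2017, the work-commencement date.
A, as an owners-association assessment lien, has superpriority and ranks first.
Ordering the rest by effective date: B (January 11, 2016), D (August 27, 2016), C (September 23, 2016), F (February 15, 2017), G (June 8, 2017), E (July 25, 2017).
The subordination applies — B was senior to C — so B and C swap.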